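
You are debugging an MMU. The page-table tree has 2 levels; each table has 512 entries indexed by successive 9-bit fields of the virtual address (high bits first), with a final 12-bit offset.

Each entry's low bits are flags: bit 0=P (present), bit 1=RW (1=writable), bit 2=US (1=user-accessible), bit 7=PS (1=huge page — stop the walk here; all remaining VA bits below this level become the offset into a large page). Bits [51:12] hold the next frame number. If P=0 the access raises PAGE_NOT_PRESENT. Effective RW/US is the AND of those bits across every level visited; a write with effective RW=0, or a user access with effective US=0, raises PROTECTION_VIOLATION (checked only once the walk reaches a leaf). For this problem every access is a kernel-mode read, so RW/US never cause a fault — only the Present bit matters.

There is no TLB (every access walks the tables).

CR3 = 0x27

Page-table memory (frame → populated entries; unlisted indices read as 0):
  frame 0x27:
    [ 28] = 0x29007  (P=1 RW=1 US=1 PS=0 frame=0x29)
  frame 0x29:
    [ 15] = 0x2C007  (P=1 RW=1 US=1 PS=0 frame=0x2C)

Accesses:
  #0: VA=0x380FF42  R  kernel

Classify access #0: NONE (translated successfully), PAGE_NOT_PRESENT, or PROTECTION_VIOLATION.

Trace:
#0 VA=0x380FF42 (r,kernel):
  [0] read 0x27 idx=28: raw=0x29007 flags P=1 W=1 U=1 S=0
  [1] read 0x29 idx=15: raw=0x2C007 flags P=1 W=1 U=1 S=0
  ✓ 0x2CF42  — 2 lookups

Access #0 fault: NONE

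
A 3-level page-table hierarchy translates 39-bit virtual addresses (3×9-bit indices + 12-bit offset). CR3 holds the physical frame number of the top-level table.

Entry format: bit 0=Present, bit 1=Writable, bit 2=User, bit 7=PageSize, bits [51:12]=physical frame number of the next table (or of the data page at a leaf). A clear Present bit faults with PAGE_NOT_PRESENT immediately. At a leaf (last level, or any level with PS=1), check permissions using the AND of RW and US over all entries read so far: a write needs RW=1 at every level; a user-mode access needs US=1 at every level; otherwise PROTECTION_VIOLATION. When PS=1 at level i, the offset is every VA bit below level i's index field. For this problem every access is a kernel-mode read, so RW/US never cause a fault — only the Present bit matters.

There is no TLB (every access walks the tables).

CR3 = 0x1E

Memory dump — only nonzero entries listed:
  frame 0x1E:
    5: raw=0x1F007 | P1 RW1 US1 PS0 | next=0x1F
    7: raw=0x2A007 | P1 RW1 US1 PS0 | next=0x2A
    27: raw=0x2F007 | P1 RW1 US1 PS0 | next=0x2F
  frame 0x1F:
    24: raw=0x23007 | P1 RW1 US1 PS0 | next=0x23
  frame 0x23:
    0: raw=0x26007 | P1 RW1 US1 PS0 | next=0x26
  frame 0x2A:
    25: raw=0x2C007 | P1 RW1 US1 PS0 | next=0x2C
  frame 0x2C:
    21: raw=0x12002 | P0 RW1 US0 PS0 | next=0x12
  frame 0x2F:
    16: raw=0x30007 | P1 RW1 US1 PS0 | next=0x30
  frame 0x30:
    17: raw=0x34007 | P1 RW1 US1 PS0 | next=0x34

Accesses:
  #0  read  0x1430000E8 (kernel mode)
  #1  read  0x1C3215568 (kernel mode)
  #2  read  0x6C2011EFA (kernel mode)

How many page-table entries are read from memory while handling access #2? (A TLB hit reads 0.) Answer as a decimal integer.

Walk each access:
#0 VA=0x1430000E8 (r,kernel):
  [0] read 0x1E idx=5: raw=0x1F007 flags P=1 W=1 U=1 S=0
  [1] read 0x1F idx=24: raw=0x23007 flags P=1 W=1 U=1 S=0
  [2] read 0x23 idx=0: raw=0x26007 flags P=1 W=1 U=1 S=0
  ✓ 0x260E8  — 3 lookups
#1 VA=0x1C3215568 (r,kernel):
  [0] read 0x1E idx=7: raw=0x2A007 flags P=1 W=1 U=1 S=0
  [1] read 0x2A idx=25: raw=0x2C007 flags P=1 W=1 U=1 S=0
  [2] read 0x2C idx=21: raw=0x12002 flags P=0 W=1 U=0 S=0
  ⇒ fault: PAGE_NOT_PRESENT  — 3 lookups
#2 VA=0x6C2011EFA (r,kernel):
  [0] read 0x1E idx=27: raw=0x2F007 flags P=1 W=1 U=1 S=0
  [1] read 0x2F idx=16: raw=0x30007 flags P=1 W=1 U=1 S=0
  [2] read 0x30 idx=17: raw=0x34007 flags P=1 W=1 U=1 S=0
  ✓ 0x34EFA  — 3 lookups

Entries read for #2: 3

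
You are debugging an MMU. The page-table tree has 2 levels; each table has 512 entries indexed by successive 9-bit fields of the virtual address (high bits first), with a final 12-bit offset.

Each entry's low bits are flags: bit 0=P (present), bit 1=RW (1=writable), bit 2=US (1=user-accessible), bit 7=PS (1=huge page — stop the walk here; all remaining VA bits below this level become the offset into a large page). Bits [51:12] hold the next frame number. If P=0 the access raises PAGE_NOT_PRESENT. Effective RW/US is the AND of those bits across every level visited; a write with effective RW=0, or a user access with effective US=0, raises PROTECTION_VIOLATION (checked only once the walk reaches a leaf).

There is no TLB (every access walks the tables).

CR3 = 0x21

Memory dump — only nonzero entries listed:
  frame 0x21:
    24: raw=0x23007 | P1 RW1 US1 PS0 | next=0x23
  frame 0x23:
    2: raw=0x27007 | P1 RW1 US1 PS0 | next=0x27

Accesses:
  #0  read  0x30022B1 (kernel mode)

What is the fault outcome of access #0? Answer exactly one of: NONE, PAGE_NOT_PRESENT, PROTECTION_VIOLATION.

Trace:
#0 VA=0x30022B1 (r,kernel):
  lvl0: tbl 0x21, slot 24 ⇒ 0x23007 (P1/RW1/US1/PS0)
  lvl1: tbl 0x23, slot 2 ⇒ 0x27007 (P1/RW1/US1/PS0)
  → PA=0x272B1  (2 entries read)

Access #0 fault: NONE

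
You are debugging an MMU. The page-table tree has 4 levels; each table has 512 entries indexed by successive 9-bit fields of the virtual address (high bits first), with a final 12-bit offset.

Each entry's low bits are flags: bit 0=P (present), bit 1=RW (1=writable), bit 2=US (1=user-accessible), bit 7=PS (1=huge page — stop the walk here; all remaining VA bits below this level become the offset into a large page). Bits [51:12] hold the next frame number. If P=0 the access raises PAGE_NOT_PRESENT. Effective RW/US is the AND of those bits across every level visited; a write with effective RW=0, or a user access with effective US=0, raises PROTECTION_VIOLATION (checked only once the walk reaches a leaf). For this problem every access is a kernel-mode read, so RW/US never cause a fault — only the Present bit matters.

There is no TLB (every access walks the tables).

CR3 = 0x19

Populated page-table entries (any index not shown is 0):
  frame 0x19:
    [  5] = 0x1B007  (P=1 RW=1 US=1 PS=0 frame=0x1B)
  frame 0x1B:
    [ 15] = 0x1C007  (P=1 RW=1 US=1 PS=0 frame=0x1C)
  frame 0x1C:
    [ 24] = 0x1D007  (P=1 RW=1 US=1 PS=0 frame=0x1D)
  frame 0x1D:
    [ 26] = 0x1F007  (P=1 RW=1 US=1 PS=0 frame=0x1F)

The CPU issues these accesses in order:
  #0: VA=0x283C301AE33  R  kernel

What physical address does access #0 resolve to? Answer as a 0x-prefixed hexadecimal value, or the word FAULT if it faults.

Walk each access:
#0 VA=0x283C301AE33 (r,kernel):
  L0 @0x19[5] → 0x1B007  P=1,RW=1,US=1,PS=0
  L1 @0x1B[15] → 0x1C007  P=1,RW=1,US=1,PS=0
  L2 @0x1C[24] → 0x1D007  P=1,RW=1,US=1,PS=0
  L3 @0x1D[26] → 0x1F007  P=1,RW=1,US=1,PS=0
  → PA=0x1FE33  (4 entries read)

Access #0 PA: 0x1FE33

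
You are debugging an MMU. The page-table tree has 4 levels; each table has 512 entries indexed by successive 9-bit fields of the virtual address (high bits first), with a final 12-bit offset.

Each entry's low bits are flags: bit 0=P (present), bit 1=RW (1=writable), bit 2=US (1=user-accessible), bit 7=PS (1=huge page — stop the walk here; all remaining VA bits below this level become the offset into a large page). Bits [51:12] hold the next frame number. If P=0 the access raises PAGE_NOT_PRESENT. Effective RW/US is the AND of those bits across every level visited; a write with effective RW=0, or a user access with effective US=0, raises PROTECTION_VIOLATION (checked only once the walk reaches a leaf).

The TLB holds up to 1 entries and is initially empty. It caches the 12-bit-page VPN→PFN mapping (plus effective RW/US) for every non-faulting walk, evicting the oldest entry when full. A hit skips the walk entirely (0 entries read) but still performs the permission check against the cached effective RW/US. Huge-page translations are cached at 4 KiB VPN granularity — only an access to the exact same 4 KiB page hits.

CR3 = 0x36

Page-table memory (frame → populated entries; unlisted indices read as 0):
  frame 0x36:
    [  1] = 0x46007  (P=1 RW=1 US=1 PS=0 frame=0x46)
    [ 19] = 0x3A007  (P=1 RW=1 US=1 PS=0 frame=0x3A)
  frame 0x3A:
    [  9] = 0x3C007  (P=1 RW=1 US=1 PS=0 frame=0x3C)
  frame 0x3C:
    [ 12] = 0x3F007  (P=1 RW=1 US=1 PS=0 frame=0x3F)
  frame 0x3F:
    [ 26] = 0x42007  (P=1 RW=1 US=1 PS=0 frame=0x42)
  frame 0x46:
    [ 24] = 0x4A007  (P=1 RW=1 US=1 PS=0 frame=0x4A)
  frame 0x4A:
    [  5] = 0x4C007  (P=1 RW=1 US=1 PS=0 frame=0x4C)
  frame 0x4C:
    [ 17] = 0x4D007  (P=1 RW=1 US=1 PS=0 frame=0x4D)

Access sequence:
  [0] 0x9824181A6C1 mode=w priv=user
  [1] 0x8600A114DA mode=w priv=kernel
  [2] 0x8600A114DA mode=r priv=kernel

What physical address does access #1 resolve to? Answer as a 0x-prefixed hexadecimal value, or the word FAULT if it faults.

Per-access translation:
#0 VA=0x9824181A6C1 (w,user):
  L0 @0x36[19] → 0x3A007  P=1,RW=1,US=1,PS=0
  L1 @0x3A[9] → 0x3C007  P=1,RW=1,US=1,PS=0
  L2 @0x3C[12] → 0x3F007  P=1,RW=1,US=1,PS=0
  L3 @0x3F[26] → 0x42007  P=1,RW=1,US=1,PS=0
  → PA=0x426C1  (4 entries read)
#1 VA=0x8600A114DA (w,kernel):
  L0 @0x36[1] → 0x46007  P=1,RW=1,US=1,PS=0
  L1 @0x46[24] → 0x4A007  P=1,RW=1,US=1,PS=0
  L2 @0x4A[5] → 0x4C007  P=1,RW=1,US=1,PS=0
  L3 @0x4C[17] → 0x4D007  P=1,RW=1,US=1,PS=0
  → PA=0x4D4DA  (4 entries read)
#2 VA=0x8600A114DA (r,kernel):
  TLB hit vpn=0x8600A11 → PA=0x4D4DA

Access #1 PA: 0x4D4DA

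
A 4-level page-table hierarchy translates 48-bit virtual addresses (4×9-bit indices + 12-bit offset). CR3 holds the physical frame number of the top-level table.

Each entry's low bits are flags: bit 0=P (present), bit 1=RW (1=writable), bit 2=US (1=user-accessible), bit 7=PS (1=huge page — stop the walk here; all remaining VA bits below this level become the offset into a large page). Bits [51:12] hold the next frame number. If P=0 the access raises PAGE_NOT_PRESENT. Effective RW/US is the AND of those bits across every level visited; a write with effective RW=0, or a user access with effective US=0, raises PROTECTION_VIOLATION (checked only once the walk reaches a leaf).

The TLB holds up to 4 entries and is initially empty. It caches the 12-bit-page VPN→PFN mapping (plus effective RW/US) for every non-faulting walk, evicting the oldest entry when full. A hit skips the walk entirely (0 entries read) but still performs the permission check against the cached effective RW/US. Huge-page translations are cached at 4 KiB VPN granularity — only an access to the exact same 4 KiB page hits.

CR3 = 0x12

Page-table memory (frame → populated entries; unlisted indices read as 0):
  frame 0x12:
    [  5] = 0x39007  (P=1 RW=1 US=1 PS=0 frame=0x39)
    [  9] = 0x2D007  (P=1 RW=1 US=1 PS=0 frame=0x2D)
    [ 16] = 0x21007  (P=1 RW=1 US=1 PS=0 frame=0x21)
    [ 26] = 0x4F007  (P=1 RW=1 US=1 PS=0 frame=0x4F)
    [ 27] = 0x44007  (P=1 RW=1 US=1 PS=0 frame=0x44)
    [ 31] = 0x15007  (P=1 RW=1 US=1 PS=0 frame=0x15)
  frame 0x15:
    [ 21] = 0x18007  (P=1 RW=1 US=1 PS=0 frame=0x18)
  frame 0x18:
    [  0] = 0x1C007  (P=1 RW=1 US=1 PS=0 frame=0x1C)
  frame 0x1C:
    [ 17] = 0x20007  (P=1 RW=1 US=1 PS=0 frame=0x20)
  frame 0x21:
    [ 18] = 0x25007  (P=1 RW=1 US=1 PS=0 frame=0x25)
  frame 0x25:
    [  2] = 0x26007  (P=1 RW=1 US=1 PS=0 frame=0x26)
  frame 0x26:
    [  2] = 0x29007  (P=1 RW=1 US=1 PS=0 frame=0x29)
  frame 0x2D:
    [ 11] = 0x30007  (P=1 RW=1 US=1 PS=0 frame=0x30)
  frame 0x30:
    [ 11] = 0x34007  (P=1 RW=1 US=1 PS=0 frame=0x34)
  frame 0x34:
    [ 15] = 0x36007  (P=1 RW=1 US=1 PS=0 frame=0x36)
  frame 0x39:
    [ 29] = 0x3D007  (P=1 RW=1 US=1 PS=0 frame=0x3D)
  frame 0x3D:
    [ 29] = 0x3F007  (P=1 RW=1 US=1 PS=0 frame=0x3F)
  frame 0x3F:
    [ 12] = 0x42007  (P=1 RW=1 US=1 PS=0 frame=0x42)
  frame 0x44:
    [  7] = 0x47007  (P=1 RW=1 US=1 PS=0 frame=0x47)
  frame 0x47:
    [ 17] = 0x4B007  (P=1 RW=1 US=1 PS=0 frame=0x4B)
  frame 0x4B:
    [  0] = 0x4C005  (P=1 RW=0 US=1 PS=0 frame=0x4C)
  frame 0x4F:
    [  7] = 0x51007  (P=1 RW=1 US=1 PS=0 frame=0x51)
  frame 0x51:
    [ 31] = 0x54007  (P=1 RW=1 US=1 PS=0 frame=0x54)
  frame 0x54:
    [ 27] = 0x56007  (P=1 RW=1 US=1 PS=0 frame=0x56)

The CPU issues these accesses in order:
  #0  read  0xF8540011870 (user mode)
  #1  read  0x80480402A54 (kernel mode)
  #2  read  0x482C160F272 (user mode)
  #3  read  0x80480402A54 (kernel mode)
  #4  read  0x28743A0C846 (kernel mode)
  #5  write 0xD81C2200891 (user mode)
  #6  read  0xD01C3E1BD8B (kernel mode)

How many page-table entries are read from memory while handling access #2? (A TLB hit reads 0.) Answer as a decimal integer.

Walk each access:
#0 VA=0xF8540011870 (r,user):
  L0 @0x12[31] → 0x15007  P=1,RW=1,US=1,PS=0
  L1 @0x15[21] → 0x18007  P=1,RW=1,US=1,PS=0
  L2 @0x18[0] → 0x1C007  P=1,RW=1,US=1,PS=0
  L3 @0x1C[17] → 0x20007  P=1,RW=1,US=1,PS=0
  ⇒ phys 0x20870  [4 reads]
#1 VA=0x80480402A54 (r,kernel):
  L0 @0x12[16] → 0x21007  P=1,RW=1,US=1,PS=0
  L1 @0x21[18] → 0x25007  P=1,RW=1,US=1,PS=0
  L2 @0x25[2] → 0x26007  P=1,RW=1,US=1,PS=0
  L3 @0x26[2] → 0x29007  P=1,RW=1,US=1,PS=0
  ⇒ phys 0x29A54  [4 reads]
#2 VA=0x482C160F272 (r,user):
  L0 @0x12[9] → 0x2D007  P=1,RW=1,US=1,PS=0
  L1 @0x2D[11] → 0x30007  P=1,RW=1,US=1,PS=0
  L2 @0x30[11] → 0x34007  P=1,RW=1,US=1,PS=0
  L3 @0x34[15] → 0x36007  P=1,RW=1,US=1,PS=0
  ⇒ phys 0x36272  [4 reads]
#3 VA=0x80480402A54 (r,kernel):
  TLB hit vpn=0x80480402 → PA=0x29A54
#4 VA=0x28743A0C846 (r,kernel):
  L0 @0x12[5] → 0x39007  P=1,RW=1,US=1,PS=0
  L1 @0x39[29] → 0x3D007  P=1,RW=1,US=1,PS=0
  L2 @0x3D[29] → 0x3F007  P=1,RW=1,US=1,PS=0
  L3 @0x3F[12] → 0x42007  P=1,RW=1,US=1,PS=0
  ⇒ phys 0x42846  [4 reads]
#5 VA=0xD81C2200891 (w,user):
  L0 @0x12[27] → 0x44007  P=1,RW=1,US=1,PS=0
  L1 @0x44[7] → 0x47007  P=1,RW=1,US=1,PS=0
  L2 @0x47[17] → 0x4B007  P=1,RW=1,US=1,PS=0
  L3 @0x4B[0] → 0x4C005  P=1,RW=0,US=1,PS=0
  → PROTECTION_VIOLATION  (4 entries read)
#6 VA=0xD01C3E1BD8B (r,kernel):
  L0 @0x12[26] → 0x4F007  P=1,RW=1,US=1,PS=0
  L1 @0x4F[7] → 0x51007  P=1,RW=1,US=1,PS=0
  L2 @0x51[31] → 0x54007  P=1,RW=1,US=1,PS=0
  L3 @0x54[27] → 0x56007  P=1,RW=1,US=1,PS=0
  ⇒ phys 0x56D8B  [4 reads]

Entries read for #2: 4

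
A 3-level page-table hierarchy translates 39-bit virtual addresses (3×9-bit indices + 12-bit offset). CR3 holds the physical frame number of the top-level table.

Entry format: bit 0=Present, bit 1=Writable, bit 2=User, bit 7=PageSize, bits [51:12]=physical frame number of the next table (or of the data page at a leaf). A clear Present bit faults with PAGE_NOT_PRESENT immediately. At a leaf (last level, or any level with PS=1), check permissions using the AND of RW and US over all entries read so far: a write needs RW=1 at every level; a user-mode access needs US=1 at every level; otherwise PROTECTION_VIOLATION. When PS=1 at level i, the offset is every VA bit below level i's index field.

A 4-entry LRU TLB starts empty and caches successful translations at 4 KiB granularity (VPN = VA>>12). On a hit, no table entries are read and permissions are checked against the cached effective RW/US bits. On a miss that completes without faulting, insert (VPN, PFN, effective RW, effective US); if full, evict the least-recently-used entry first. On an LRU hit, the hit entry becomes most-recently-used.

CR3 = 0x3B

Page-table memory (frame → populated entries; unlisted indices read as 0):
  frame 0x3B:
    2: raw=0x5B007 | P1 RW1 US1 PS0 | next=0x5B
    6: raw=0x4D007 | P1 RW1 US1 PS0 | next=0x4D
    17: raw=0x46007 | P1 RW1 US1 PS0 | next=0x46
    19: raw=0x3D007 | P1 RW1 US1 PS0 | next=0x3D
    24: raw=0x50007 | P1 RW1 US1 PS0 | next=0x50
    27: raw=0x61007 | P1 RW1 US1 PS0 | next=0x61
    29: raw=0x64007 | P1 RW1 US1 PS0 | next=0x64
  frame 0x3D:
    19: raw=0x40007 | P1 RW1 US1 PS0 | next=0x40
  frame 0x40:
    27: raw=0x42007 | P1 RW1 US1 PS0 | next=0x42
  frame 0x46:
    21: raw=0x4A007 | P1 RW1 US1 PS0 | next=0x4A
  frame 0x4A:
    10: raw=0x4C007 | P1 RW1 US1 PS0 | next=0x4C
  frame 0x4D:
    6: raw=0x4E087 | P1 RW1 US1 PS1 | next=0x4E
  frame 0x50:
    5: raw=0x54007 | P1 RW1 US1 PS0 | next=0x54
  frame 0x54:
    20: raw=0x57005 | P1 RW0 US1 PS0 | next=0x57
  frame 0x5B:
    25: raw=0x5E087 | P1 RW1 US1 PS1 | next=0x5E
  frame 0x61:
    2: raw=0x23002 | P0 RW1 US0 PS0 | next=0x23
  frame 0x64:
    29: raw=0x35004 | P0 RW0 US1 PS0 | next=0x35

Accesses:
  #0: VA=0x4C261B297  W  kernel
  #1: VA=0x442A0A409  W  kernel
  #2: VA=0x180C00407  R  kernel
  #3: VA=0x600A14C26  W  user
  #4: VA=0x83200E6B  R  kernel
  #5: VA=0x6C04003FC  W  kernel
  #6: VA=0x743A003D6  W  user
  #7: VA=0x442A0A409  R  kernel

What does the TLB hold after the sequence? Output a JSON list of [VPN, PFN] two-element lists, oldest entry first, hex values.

Per-access translation:
#0 VA=0x4C261B297 (w,kernel):
  L0 @0x3B[19] → 0x3D007  P=1,RW=1,US=1,PS=0
  L1 @0x3D[19] → 0x40007  P=1,RW=1,US=1,PS=0
  L2 @0x40[27] → 0x42007  P=1,RW=1,US=1,PS=0
  ✓ 0x42297  — 3 lookups
#1 VA=0x442A0A409 (w,kernel):
  L0 @0x3B[17] → 0x46007  P=1,RW=1,US=1,PS=0
  L1 @0x46[21] → 0x4A007  P=1,RW=1,US=1,PS=0
  L2 @0x4A[10] → 0x4C007  P=1,RW=1,US=1,PS=0
  ✓ 0x4C409  — 3 lookups
#2 VA=0x180C00407 (r,kernel):
  L0 @0x3B[6] → 0x4D007  P=1,RW=1,US=1,PS=0
  L1 @0x4D[6] → 0x4E087  P=1,RW=1,US=1,PS=1
  ✓ 0x4E407 (huge @L1)  — 2 lookups
#3 VA=0x600A14C26 (w,user):
  L0 @0x3B[24] → 0x50007  P=1,RW=1,US=1,PS=0
  L1 @0x50[5] → 0x54007  P=1,RW=1,US=1,PS=0
  L2 @0x54[20] → 0x57005  P=1,RW=0,US=1,PS=0
  ⇒ fault: PROTECTION_VIOLATION  — 3 lookups
#4 VA=0x83200E6B (r,kernel):
  L0 @0x3B[2] → 0x5B007  P=1,RW=1,US=1,PS=0
  L1 @0x5B[25] → 0x5E087  P=1,RW=1,US=1,PS=1
  ✓ 0x5EE6B (huge @L1)  — 2 lookups
#5 VA=0x6C04003FC (w,kernel):
  L0 @0x3B[27] → 0x61007  P=1,RW=1,US=1,PS=0
  L1 @0x61[2] → 0x23002  P=0,RW=1,US=0,PS=0
  ⇒ fault: PAGE_NOT_PRESENT  — 2 lookups
#6 VA=0x743A003D6 (w,user):
  L0 @0x3B[29] → 0x64007  P=1,RW=1,US=1,PS=0
  L1 @0x64[29] → 0x35004  P=0,RW=0,US=1,PS=0
  ⇒ fault: PAGE_NOT_PRESENT  — 2 lookups
#7 VA=0x442A0A409 (r,kernel):
  TLB hit vpn=0x442A0A → PA=0x4C409

TLB: [["0x4C261B", "0x42"], ["0x180C00", "0x4E"], ["0x83200", "0x5E"], ["0x442A0A", "0x4C"]]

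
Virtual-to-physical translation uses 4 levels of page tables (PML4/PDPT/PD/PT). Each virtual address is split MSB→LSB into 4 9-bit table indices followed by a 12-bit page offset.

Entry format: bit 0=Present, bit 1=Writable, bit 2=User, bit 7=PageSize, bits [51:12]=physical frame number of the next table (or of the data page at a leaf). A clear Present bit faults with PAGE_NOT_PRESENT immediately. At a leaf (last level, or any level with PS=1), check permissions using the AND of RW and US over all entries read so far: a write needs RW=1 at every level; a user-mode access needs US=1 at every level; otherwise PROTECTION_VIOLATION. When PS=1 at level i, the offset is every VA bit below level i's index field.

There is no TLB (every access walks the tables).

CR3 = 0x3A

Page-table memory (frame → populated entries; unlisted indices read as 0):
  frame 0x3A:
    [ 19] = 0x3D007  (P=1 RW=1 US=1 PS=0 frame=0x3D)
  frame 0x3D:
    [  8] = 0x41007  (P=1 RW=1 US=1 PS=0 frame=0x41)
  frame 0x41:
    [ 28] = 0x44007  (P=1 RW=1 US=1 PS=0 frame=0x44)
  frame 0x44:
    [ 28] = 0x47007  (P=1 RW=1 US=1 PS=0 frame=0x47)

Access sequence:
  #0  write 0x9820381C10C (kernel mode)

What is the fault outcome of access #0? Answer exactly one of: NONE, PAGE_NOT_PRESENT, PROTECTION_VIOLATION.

Per-access translation:
#0 VA=0x9820381C10C (w,kernel):
  [0] read 0x3A idx=19: raw=0x3D007 flags P=1 W=1 U=1 S=0
  [1] read 0x3D idx=8: raw=0x41007 flags P=1 W=1 U=1 S=0
  [2] read 0x41 idx=28: raw=0x44007 flags P=1 W=1 U=1 S=0
  [3] read 0x44 idx=28: raw=0x47007 flags P=1 W=1 U=1 S=0
  → PA=0x4710C  (4 entries read)

Access #0 fault: NONE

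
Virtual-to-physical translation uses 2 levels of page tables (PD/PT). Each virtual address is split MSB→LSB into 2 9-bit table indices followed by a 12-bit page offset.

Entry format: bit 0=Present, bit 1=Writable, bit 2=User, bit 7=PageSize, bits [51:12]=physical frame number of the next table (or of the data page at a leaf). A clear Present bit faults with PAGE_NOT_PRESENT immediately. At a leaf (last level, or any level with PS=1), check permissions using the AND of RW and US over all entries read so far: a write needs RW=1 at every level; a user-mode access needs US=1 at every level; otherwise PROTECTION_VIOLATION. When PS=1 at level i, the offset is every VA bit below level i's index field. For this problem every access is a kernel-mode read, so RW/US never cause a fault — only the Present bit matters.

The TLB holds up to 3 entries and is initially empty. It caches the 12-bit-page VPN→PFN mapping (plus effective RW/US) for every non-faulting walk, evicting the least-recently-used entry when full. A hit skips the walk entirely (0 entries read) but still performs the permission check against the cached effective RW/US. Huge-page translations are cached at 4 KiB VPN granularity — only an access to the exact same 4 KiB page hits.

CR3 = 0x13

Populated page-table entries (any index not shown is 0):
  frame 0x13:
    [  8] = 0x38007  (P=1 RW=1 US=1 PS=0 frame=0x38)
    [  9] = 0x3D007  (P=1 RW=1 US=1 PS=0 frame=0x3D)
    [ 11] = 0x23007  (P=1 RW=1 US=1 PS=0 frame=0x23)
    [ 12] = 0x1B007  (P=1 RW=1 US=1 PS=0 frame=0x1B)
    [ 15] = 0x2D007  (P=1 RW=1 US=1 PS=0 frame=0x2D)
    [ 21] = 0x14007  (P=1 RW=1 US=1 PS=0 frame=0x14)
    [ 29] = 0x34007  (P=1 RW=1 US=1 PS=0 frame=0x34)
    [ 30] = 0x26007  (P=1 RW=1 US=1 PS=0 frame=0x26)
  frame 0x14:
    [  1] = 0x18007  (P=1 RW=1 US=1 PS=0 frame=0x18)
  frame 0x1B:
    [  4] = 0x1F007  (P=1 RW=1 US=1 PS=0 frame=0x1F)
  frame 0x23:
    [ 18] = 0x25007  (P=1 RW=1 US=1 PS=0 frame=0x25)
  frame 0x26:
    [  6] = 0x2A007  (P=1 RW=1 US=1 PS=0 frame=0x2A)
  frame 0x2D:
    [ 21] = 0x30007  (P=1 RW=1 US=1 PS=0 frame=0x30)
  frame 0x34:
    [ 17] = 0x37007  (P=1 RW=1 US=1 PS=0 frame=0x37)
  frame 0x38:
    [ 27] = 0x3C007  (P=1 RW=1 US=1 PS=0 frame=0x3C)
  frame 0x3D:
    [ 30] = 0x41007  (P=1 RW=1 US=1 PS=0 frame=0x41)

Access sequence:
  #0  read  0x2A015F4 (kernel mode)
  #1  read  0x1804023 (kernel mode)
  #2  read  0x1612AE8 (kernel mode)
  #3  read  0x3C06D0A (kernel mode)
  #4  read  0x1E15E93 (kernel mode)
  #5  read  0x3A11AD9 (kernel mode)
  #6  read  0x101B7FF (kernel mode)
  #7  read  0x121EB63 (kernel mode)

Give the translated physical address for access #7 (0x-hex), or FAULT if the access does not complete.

Per-access translation:
#0 VA=0x2A015F4 (r,kernel):
  lvl0: tbl 0x13, slot 21 ⇒ 0x14007 (P1/RW1/US1/PS0)
  lvl1: tbl 0x14, slot 1 ⇒ 0x18007 (P1/RW1/US1/PS0)
  ⇒ phys 0x185F4  [2 reads]
#1 VA=0x1804023 (r,kernel):
  lvl0: tbl 0x13, slot 12 ⇒ 0x1B007 (P1/RW1/US1/PS0)
  lvl1: tbl 0x1B, slot 4 ⇒ 0x1F007 (P1/RW1/US1/PS0)
  ⇒ phys 0x1F023  [2 reads]
#2 VA=0x1612AE8 (r,kernel):
  lvl0: tbl 0x13, slot 11 ⇒ 0x23007 (P1/RW1/US1/PS0)
  lvl1: tbl 0x23, slot 18 ⇒ 0x25007 (P1/RW1/US1/PS0)
  ⇒ phys 0x25AE8  [2 reads]
#3 VA=0x3C06D0A (r,kernel):
  lvl0: tbl 0x13, slot 30 ⇒ 0x26007 (P1/RW1/US1/PS0)
  lvl1: tbl 0x26, slot 6 ⇒ 0x2A007 (P1/RW1/US1/PS0)
  ⇒ phys 0x2AD0A  [2 reads]
#4 VA=0x1E15E93 (r,kernel):
  lvl0: tbl 0x13, slot 15 ⇒ 0x2D007 (P1/RW1/US1/PS0)
  lvl1: tbl 0x2D, slot 21 ⇒ 0x30007 (P1/RW1/US1/PS0)
  ⇒ phys 0x30E93  [2 reads]
#5 VA=0x3A11AD9 (r,kernel):
  lvl0: tbl 0x13, slot 29 ⇒ 0x34007 (P1/RW1/US1/PS0)
  lvl1: tbl 0x34, slot 17 ⇒ 0x37007 (P1/RW1/US1/PS0)
  ⇒ phys 0x37AD9  [2 reads]
#6 VA=0x101B7FF (r,kernel):
  lvl0: tbl 0x13, slot 8 ⇒ 0x38007 (P1/RW1/US1/PS0)
  lvl1: tbl 0x38, slot 27 ⇒ 0x3C007 (P1/RW1/US1/PS0)
  ⇒ phys 0x3C7FF  [2 reads]
#7 VA=0x121EB63 (r,kernel):
  lvl0: tbl 0x13, slot 9 ⇒ 0x3D007 (P1/RW1/US1/PS0)
  lvl1: tbl 0x3D, slot 30 ⇒ 0x41007 (P1/RW1/US1/PS0)
  ⇒ phys 0x41B63  [2 reads]

Access #7 PA: 0x41B63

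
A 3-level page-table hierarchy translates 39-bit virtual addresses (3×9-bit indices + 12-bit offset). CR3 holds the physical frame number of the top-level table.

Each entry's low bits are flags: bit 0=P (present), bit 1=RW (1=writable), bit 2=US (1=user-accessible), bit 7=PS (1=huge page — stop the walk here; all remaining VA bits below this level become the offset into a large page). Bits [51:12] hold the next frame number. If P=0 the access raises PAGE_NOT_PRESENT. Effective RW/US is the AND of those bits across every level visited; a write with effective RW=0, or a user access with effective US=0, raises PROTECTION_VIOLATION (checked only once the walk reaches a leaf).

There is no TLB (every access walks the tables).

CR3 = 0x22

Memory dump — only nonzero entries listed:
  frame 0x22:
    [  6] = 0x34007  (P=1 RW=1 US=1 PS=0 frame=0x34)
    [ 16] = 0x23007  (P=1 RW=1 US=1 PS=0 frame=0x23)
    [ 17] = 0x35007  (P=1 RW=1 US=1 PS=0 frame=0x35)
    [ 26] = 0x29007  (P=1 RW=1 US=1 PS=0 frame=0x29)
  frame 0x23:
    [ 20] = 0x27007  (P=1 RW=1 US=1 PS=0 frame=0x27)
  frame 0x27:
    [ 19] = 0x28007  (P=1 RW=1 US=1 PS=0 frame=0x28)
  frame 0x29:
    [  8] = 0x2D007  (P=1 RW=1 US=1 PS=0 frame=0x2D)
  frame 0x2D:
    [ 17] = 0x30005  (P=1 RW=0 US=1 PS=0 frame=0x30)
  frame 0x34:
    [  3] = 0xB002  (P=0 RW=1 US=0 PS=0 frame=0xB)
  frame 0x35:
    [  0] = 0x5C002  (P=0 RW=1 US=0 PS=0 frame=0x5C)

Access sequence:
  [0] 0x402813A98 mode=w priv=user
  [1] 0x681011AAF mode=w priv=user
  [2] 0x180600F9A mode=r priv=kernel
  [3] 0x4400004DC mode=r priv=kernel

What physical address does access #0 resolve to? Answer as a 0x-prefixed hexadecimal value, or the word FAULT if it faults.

Walk each access:
#0 VA=0x402813A98 (w,user):
  L0: frame=0x22 idx=16 entry=0x23007 [P=1 RW=1 US=1 PS=0]
  L1: frame=0x23 idx=20 entry=0x27007 [P=1 RW=1 US=1 PS=0]
  L2: frame=0x27 idx=19 entry=0x28007 [P=1 RW=1 US=1 PS=0]
  → PA=0x28A98  (3 entries read)
#1 VA=0x681011AAF (w,user):
  L0: frame=0x22 idx=26 entry=0x29007 [P=1 RW=1 US=1 PS=0]
  L1: frame=0x29 idx=8 entry=0x2D007 [P=1 RW=1 US=1 PS=0]
  L2: frame=0x2D idx=17 entry=0x30005 [P=1 RW=0 US=1 PS=0]
  → PROTECTION_VIOLATION  (3 entries read)
#2 VA=0x180600F9A (r,kernel):
  L0: frame=0x22 idx=6 entry=0x34007 [P=1 RW=1 US=1 PS=0]
  L1: frame=0x34 idx=3 entry=0xB002 [P=0 RW=1 US=0 PS=0]
  → PAGE_NOT_PRESENT  (2 entries read)
#3 VA=0x4400004DC (r,kernel):
  L0: frame=0x22 idx=17 entry=0x35007 [P=1 RW=1 US=1 PS=0]
  L1: frame=0x35 idx=0 entry=0x5C002 [P=0 RW=1 US=0 PS=0]
  → PAGE_NOT_PRESENT  (2 entries read)

Access #0 PA: 0x28A98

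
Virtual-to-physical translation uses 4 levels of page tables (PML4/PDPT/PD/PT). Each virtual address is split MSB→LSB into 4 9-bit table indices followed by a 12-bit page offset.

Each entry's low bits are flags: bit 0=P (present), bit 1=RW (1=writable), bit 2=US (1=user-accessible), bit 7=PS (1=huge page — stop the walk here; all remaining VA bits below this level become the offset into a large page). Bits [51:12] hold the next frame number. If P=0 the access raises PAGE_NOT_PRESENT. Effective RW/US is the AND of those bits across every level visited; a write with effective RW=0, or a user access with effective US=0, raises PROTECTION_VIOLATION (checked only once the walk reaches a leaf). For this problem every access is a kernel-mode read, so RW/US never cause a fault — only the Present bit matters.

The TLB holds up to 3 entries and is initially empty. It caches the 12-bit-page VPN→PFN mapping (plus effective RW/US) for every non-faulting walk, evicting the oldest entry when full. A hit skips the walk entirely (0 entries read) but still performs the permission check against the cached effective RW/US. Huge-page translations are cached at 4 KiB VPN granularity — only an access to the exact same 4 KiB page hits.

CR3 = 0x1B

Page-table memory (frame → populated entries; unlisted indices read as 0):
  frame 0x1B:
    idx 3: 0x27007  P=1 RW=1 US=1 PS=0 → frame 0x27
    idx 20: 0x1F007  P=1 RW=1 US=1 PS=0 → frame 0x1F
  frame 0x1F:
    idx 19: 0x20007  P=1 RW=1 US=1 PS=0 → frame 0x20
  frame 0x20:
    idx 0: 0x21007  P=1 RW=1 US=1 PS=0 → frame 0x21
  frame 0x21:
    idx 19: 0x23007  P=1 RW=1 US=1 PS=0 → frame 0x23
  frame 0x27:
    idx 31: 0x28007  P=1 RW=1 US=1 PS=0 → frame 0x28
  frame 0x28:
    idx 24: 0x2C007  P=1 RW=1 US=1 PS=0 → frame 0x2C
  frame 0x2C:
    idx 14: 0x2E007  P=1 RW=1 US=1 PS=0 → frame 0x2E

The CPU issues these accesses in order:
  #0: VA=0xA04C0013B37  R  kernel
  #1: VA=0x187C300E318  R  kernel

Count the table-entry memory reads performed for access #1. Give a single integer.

Per-access translation:
#0 VA=0xA04C0013B37 (r,kernel):
  [0] read 0x1B idx=20: raw=0x1F007 flags P=1 W=1 U=1 S=0
  [1] read 0x1F idx=19: raw=0x20007 flags P=1 W=1 U=1 S=0
  [2] read 0x20 idx=0: raw=0x21007 flags P=1 W=1 U=1 S=0
  [3] read 0x21 idx=19: raw=0x23007 flags P=1 W=1 U=1 S=0
  → PA=0x23B37  (4 entries read)
#1 VA=0x187C300E318 (r,kernel):
  [0] read 0x1B idx=3: raw=0x27007 flags P=1 W=1 U=1 S=0
  [1] read 0x27 idx=31: raw=0x28007 flags P=1 W=1 U=1 S=0
  [2] read 0x28 idx=24: raw=0x2C007 flags P=1 W=1 U=1 S=0
  [3] read 0x2C idx=14: raw=0x2E007 flags P=1 W=1 U=1 S=0
  → PA=0x2E318  (4 entries read)

Entries read for #1: 4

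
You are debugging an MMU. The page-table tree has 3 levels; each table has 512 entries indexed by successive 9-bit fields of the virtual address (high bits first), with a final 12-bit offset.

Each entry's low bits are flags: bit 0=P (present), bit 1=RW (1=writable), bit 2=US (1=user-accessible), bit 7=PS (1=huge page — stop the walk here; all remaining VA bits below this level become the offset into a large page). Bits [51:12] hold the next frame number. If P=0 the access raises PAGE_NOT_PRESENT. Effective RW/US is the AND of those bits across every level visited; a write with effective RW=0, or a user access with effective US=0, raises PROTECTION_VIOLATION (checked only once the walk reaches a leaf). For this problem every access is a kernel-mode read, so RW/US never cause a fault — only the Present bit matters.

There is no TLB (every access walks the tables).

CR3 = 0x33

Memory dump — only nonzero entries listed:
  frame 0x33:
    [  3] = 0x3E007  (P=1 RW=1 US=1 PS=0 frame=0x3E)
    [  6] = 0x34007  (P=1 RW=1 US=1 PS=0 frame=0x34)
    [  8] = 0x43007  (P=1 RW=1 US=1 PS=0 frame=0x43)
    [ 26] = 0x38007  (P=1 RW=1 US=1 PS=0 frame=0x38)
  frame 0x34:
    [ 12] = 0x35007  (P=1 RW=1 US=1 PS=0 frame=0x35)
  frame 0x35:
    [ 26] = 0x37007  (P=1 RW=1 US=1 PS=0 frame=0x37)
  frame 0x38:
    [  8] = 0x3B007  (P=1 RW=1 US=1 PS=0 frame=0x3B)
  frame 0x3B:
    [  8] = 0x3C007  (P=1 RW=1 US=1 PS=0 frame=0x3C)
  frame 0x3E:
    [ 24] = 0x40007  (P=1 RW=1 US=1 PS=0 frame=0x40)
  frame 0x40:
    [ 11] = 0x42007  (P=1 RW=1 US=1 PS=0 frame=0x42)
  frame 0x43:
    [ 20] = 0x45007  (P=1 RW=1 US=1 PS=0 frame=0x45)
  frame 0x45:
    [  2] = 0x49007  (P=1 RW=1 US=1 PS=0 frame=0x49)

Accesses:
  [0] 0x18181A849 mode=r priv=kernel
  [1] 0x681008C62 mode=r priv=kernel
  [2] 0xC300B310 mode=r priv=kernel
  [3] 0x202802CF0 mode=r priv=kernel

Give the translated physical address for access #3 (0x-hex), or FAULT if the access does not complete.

Per-access translation:
#0 VA=0x18181A849 (r,kernel):
  L0: frame=0x33 idx=6 entry=0x34007 [P=1 RW=1 US=1 PS=0]
  L1: frame=0x34 idx=12 entry=0x35007 [P=1 RW=1 US=1 PS=0]
  L2: frame=0x35 idx=26 entry=0x37007 [P=1 RW=1 US=1 PS=0]
  → PA=0x37849  (3 entries read)
#1 VA=0x681008C62 (r,kernel):
  L0: frame=0x33 idx=26 entry=0x38007 [P=1 RW=1 US=1 PS=0]
  L1: frame=0x38 idx=8 entry=0x3B007 [P=1 RW=1 US=1 PS=0]
  L2: frame=0x3B idx=8 entry=0x3C007 [P=1 RW=1 US=1 PS=0]
  → PA=0x3CC62  (3 entries read)
#2 VA=0xC300B310 (r,kernel):
  L0: frame=0x33 idx=3 entry=0x3E007 [P=1 RW=1 US=1 PS=0]
  L1: frame=0x3E idx=24 entry=0x40007 [P=1 RW=1 US=1 PS=0]
  L2: frame=0x40 idx=11 entry=0x42007 [P=1 RW=1 US=1 PS=0]
  → PA=0x42310  (3 entries read)
#3 VA=0x202802CF0 (r,kernel):
  L0: frame=0x33 idx=8 entry=0x43007 [P=1 RW=1 US=1 PS=0]
  L1: frame=0x43 idx=20 entry=0x45007 [P=1 RW=1 US=1 PS=0]
  L2: frame=0x45 idx=2 entry=0x49007 [P=1 RW=1 US=1 PS=0]
  → PA=0x49CF0  (3 entries read)

Access #3 PA: 0x49CF0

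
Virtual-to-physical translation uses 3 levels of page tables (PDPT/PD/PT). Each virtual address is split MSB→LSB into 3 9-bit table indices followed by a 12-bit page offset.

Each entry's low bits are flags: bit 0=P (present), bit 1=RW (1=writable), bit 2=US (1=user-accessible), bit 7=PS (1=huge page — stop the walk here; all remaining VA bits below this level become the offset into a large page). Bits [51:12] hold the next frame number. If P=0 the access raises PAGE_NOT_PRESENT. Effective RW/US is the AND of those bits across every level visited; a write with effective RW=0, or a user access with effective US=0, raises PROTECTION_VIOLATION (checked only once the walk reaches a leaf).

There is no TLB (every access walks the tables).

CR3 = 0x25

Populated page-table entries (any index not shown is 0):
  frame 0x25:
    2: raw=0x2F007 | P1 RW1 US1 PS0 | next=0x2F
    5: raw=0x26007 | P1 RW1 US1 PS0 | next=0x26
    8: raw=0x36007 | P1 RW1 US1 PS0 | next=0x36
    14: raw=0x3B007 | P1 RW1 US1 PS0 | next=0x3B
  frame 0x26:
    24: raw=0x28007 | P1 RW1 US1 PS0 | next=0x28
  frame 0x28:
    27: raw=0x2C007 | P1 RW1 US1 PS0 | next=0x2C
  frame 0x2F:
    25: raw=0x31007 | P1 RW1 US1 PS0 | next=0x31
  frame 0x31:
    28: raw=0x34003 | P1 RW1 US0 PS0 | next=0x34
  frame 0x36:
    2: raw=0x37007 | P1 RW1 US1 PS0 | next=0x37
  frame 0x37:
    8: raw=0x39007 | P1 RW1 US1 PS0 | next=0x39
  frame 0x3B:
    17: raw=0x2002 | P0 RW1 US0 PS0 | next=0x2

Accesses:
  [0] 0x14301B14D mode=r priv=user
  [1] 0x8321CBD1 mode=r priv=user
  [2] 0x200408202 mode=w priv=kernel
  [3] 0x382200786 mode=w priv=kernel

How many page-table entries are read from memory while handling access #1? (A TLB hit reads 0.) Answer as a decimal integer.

Walk each access:
#0 VA=0x14301B14D (r,user):
  lvl0: tbl 0x25, slot 5 ⇒ 0x26007 (P1/RW1/US1/PS0)
  lvl1: tbl 0x26, slot 24 ⇒ 0x28007 (P1/RW1/US1/PS0)
  lvl2: tbl 0x28, slot 27 ⇒ 0x2C007 (P1/RW1/US1/PS0)
  ⇒ phys 0x2C14D  [3 reads]
#1 VA=0x8321CBD1 (r,user):
  lvl0: tbl 0x25, slot 2 ⇒ 0x2F007 (P1/RW1/US1/PS0)
  lvl1: tbl 0x2F, slot 25 ⇒ 0x31007 (P1/RW1/US1/PS0)
  lvl2: tbl 0x31, slot 28 ⇒ 0x34003 (P1/RW1/US0/PS0)
  ✗ PROTECTION_VIOLATION  [3 reads]
#2 VA=0x200408202 (w,kernel):
  lvl0: tbl 0x25, slot 8 ⇒ 0x36007 (P1/RW1/US1/PS0)
  lvl1: tbl 0x36, slot 2 ⇒ 0x37007 (P1/RW1/US1/PS0)
  lvl2: tbl 0x37, slot 8 ⇒ 0x39007 (P1/RW1/US1/PS0)
  ⇒ phys 0x39202  [3 reads]
#3 VA=0x382200786 (w,kernel):
  lvl0: tbl 0x25, slot 14 ⇒ 0x3B007 (P1/RW1/US1/PS0)
  lvl1: tbl 0x3B, slot 17 ⇒ 0x2002 (P0/RW1/US0/PS0)
  ✗ PAGE_NOT_PRESENT  [2 reads]

Entries read for #1: 3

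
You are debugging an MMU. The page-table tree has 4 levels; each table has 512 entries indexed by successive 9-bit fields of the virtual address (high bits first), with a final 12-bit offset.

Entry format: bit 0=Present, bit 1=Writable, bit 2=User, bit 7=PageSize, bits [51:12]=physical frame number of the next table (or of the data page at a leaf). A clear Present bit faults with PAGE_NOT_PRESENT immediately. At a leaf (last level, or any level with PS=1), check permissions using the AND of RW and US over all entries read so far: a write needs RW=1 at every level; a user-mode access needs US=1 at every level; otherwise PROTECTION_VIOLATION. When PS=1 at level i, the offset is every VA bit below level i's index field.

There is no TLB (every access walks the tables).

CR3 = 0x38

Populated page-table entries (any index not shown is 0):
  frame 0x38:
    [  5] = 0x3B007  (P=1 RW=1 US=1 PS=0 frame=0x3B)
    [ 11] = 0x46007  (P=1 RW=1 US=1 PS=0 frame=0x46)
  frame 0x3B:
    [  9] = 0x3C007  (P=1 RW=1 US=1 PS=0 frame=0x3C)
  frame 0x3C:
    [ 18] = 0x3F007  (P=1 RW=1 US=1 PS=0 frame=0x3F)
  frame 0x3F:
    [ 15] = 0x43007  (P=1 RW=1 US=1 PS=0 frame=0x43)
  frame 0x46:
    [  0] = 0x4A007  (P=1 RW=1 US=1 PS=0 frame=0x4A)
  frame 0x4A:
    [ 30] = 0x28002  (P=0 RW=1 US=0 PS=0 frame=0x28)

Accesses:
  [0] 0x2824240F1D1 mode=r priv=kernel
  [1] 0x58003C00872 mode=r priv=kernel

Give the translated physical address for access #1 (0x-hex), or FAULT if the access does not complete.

Trace:
#0 VA=0x2824240F1D1 (r,kernel):
  [0] read 0x38 idx=5: raw=0x3B007 flags P=1 W=1 U=1 S=0
  [1] read 0x3B idx=9: raw=0x3C007 flags P=1 W=1 U=1 S=0
  [2] read 0x3C idx=18: raw=0x3F007 flags P=1 W=1 U=1 S=0
  [3] read 0x3F idx=15: raw=0x43007 flags P=1 W=1 U=1 S=0
  → PA=0x431D1  (4 entries read)
#1 VA=0x58003C00872 (r,kernel):
  [0] read 0x38 idx=11: raw=0x46007 flags P=1 W=1 U=1 S=0
  [1] read 0x46 idx=0: raw=0x4A007 flags P=1 W=1 U=1 S=0
  [2] read 0x4A idx=30: raw=0x28002 flags P=0 W=1 U=0 S=0
  ⇒ fault: PAGE_NOT_PRESENT  — 3 lookups

Access #1 PA: FAULT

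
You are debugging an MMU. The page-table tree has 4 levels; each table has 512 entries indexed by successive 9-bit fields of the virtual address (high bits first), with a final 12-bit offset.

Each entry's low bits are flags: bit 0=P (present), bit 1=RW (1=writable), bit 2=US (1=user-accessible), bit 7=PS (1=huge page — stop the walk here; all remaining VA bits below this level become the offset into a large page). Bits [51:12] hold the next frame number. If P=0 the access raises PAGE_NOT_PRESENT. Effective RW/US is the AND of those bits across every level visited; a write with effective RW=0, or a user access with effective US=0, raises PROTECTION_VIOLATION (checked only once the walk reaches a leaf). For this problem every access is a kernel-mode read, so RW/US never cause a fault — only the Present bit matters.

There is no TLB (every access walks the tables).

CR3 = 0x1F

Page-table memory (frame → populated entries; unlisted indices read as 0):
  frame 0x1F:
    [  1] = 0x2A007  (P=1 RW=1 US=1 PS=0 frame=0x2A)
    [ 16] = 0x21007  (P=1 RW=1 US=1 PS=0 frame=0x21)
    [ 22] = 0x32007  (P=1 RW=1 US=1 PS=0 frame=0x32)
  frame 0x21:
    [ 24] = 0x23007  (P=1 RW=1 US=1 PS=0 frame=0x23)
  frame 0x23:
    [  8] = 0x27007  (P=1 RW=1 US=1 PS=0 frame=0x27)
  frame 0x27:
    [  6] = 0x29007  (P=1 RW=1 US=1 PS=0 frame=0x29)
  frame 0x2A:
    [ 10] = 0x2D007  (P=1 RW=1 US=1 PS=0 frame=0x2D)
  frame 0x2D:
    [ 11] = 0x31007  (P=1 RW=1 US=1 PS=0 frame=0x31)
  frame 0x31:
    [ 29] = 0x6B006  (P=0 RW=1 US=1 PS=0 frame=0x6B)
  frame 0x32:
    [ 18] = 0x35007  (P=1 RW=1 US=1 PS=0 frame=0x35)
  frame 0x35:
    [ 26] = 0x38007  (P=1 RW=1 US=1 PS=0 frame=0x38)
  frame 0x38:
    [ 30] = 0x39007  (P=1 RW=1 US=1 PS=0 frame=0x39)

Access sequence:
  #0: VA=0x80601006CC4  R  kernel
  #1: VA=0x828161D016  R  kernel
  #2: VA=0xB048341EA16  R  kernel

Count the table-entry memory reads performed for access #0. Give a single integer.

Walk each access:
#0 VA=0x80601006CC4 (r,kernel):
  [0] read 0x1F idx=16: raw=0x21007 flags P=1 W=1 U=1 S=0
  [1] read 0x21 idx=24: raw=0x23007 flags P=1 W=1 U=1 S=0
  [2] read 0x23 idx=8: raw=0x27007 flags P=1 W=1 U=1 S=0
  [3] read 0x27 idx=6: raw=0x29007 flags P=1 W=1 U=1 S=0
  ⇒ phys 0x29CC4  [4 reads]
#1 VA=0x828161D016 (r,kernel):
  [0] read 0x1F idx=1: raw=0x2A007 flags P=1 W=1 U=1 S=0
  [1] read 0x2A idx=10: raw=0x2D007 flags P=1 W=1 U=1 S=0
  [2] read 0x2D idx=11: raw=0x31007 flags P=1 W=1 U=1 S=0
  [3] read 0x31 idx=29: raw=0x6B006 flags P=0 W=1 U=1 S=0
  ⇒ fault: PAGE_NOT_PRESENT  — 4 lookups
#2 VA=0xB048341EA16 (r,kernel):
  [0] read 0x1F idx=22: raw=0x32007 flags P=1 W=1 U=1 S=0
  [1] read 0x32 idx=18: raw=0x35007 flags P=1 W=1 U=1 S=0
  [2] read 0x35 idx=26: raw=0x38007 flags P=1 W=1 U=1 S=0
  [3] read 0x38 idx=30: raw=0x39007 flags P=1 W=1 U=1 S=0
  ⇒ phys 0x39A16  [4 reads]

Entries read for #0: 4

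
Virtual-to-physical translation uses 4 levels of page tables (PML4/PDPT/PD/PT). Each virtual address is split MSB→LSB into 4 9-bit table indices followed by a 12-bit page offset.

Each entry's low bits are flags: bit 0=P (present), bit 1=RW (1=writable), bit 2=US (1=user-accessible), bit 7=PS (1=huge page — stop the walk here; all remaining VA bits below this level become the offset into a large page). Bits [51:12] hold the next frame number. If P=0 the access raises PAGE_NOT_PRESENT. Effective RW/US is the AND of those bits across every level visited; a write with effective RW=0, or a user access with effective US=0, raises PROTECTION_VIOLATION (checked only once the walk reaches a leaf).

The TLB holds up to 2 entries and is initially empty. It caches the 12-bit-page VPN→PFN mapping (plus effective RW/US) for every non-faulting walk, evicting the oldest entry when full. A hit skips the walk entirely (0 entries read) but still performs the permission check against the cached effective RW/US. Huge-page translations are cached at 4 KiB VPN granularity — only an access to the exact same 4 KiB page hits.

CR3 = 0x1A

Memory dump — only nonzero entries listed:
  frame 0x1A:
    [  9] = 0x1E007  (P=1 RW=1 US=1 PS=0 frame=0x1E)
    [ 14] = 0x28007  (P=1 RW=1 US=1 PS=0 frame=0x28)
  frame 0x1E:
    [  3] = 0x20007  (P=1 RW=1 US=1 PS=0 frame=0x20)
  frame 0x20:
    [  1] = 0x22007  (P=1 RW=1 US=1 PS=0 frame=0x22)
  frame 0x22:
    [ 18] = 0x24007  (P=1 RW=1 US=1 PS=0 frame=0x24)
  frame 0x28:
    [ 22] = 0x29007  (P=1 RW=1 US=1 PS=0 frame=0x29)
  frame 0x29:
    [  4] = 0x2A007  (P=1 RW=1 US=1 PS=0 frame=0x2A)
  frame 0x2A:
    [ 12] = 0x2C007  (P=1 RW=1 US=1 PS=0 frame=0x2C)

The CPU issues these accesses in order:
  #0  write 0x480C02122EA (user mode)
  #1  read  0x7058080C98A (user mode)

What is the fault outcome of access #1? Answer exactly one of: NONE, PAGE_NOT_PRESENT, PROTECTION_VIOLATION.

Walk each access:
#0 VA=0x480C02122EA (w,user):
  lvl0: tbl 0x1A, slot 9 ⇒ 0x1E007 (P1/RW1/US1/PS0)
  lvl1: tbl 0x1E, slot 3 ⇒ 0x20007 (P1/RW1/US1/PS0)
  lvl2: tbl 0x20, slot 1 ⇒ 0x22007 (P1/RW1/US1/PS0)
  lvl3: tbl 0x22, slot 18 ⇒ 0x24007 (P1/RW1/US1/PS0)
  → PA=0x242EA  (4 entries read)
#1 VA=0x7058080C98A (r,user):
  lvl0: tbl 0x1A, slot 14 ⇒ 0x28007 (P1/RW1/US1/PS0)
  lvl1: tbl 0x28, slot 22 ⇒ 0x29007 (P1/RW1/US1/PS0)
  lvl2: tbl 0x29, slot 4 ⇒ 0x2A007 (P1/RW1/US1/PS0)
  lvl3: tbl 0x2A, slot 12 ⇒ 0x2C007 (P1/RW1/US1/PS0)
  → PA=0x2C98A  (4 entries read)

Access #1 fault: NONE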